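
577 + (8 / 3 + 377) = 2870 / 3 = 956.67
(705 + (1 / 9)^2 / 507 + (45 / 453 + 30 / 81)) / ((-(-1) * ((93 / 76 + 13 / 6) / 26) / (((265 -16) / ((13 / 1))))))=55191219628216 / 532607049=103624.65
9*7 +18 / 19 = 1215 / 19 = 63.95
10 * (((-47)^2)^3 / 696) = 53896076645 / 348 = 154873783.46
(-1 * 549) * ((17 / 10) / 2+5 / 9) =-15433 / 20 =-771.65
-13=-13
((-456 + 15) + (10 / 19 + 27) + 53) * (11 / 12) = -25113 / 76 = -330.43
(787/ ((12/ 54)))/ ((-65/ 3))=-21249/ 130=-163.45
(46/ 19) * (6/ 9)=92/ 57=1.61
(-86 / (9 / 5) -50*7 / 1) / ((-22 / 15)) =8950 / 33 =271.21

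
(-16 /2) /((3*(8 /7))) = -7 /3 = -2.33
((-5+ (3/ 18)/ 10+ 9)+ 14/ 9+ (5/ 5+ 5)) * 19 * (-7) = -277039/ 180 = -1539.11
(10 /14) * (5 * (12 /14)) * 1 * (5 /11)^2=3750 /5929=0.63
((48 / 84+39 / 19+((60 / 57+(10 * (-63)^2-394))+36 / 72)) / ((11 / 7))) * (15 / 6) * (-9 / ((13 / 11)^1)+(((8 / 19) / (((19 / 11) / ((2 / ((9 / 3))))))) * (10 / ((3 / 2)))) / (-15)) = -4628702105425 / 9630036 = -480652.63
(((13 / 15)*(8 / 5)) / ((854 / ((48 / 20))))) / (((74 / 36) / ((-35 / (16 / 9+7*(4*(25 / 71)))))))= -0.01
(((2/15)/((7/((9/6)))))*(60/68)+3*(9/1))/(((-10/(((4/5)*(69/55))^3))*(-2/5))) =16903759104/2474828125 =6.83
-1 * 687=-687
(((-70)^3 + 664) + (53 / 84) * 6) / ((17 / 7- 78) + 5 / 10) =4792651 / 1051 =4560.09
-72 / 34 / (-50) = 18 / 425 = 0.04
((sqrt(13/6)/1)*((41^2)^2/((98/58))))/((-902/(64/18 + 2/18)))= -1998709*sqrt(78)/1764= -10006.87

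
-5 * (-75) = 375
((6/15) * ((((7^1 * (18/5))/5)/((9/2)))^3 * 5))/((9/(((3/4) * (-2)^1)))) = -21952/46875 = -0.47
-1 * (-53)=53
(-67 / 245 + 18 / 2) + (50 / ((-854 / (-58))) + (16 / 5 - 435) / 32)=-131175 / 95648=-1.37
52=52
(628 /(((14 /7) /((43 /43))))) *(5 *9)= 14130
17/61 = 0.28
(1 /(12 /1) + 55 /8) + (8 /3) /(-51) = 8453 /1224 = 6.91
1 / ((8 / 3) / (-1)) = -3 / 8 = -0.38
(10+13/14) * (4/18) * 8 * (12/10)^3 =29376/875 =33.57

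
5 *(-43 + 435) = 1960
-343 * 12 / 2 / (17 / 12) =-24696 / 17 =-1452.71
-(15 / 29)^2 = -0.27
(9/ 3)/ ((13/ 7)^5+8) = 16807/ 168583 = 0.10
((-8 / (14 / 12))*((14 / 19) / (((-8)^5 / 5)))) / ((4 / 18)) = 135 / 38912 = 0.00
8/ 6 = 4/ 3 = 1.33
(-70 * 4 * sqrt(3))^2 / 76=58800 / 19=3094.74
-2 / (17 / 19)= -38 / 17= -2.24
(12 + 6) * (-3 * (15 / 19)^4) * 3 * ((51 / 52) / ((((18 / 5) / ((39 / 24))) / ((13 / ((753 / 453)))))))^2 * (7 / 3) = -1760.24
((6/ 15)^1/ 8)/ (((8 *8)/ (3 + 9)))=3/ 320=0.01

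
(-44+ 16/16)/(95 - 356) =43/261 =0.16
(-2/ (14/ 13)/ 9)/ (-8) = 13/ 504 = 0.03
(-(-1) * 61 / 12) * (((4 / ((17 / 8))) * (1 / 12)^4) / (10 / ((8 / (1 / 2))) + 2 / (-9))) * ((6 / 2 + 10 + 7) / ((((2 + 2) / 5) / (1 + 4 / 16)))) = 7625 / 212976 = 0.04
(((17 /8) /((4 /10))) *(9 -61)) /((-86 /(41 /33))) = 45305 /11352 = 3.99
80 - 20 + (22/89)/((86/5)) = 229675/3827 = 60.01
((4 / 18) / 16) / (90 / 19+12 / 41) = 779 / 282096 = 0.00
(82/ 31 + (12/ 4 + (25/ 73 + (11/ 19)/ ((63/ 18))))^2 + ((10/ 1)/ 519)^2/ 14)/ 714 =5883941834412568/ 281004728452753347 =0.02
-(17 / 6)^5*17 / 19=-24137569 / 147744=-163.37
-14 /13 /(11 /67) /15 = -938 /2145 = -0.44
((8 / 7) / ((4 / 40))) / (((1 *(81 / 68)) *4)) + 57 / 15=17573 / 2835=6.20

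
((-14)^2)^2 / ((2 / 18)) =345744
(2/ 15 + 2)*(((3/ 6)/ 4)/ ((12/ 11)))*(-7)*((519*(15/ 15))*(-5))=13321/ 3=4440.33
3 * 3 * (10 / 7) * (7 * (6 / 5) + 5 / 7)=5742 / 49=117.18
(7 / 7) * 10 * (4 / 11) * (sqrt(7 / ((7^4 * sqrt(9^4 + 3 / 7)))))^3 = 4 * 321510^(1 / 4) / 121305723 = 0.00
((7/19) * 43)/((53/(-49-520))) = -171269/1007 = -170.08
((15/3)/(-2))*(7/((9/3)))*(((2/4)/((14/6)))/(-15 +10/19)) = 19/220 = 0.09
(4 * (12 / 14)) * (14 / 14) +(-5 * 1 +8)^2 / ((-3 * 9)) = 65 / 21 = 3.10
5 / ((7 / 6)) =30 / 7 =4.29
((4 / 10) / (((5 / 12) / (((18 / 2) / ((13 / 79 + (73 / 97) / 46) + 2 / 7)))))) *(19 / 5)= 10126562544 / 143925875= 70.36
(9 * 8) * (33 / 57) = 792 / 19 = 41.68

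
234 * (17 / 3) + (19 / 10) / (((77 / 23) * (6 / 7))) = 875597 / 660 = 1326.66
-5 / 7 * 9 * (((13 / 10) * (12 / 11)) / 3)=-3.04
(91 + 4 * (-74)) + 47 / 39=-7948 / 39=-203.79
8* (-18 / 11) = -13.09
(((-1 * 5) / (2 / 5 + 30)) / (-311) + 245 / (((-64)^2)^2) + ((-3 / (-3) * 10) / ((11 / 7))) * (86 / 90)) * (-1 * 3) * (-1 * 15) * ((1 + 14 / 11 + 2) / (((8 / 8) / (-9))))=-126234935117860545 / 11995524890624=-10523.50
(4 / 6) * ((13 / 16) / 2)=13 / 48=0.27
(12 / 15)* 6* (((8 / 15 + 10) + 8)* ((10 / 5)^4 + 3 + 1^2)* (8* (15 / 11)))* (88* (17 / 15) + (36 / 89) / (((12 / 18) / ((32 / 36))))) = 9526833152 / 4895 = 1946237.62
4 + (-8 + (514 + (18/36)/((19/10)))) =9695/19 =510.26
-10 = -10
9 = 9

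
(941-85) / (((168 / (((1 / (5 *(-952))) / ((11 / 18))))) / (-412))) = 33063 / 45815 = 0.72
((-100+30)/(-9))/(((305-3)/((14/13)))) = 490/17667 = 0.03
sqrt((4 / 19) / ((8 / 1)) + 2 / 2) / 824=sqrt(1482) / 31312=0.00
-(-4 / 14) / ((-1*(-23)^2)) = -2 / 3703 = -0.00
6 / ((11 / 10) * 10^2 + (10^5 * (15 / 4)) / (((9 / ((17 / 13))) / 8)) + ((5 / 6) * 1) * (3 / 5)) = 468 / 34008619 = 0.00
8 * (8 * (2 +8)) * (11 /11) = 640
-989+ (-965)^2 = 930236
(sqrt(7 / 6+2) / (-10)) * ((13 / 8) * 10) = -13 * sqrt(114) / 48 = -2.89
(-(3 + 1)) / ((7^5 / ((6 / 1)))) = -24 / 16807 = -0.00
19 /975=0.02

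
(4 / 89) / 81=4 / 7209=0.00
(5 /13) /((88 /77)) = 35 /104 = 0.34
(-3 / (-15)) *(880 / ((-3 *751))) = -0.08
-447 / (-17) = 447 / 17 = 26.29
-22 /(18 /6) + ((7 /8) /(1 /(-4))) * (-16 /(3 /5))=86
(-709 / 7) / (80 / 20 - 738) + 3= 16123 / 5138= 3.14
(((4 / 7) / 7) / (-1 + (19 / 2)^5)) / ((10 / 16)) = 1024 / 606636415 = 0.00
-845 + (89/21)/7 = -124126/147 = -844.39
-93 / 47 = -1.98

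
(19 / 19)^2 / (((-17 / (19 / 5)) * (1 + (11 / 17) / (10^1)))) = -38 / 181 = -0.21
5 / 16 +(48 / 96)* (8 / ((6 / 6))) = 69 / 16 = 4.31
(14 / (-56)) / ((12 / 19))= -19 / 48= -0.40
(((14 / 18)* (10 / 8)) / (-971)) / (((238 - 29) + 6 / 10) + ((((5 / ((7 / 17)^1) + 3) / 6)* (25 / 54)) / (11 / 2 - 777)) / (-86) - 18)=-731497725 / 139978782163726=-0.00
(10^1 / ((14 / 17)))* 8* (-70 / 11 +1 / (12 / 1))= -610.09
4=4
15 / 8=1.88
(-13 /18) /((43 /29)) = -377 /774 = -0.49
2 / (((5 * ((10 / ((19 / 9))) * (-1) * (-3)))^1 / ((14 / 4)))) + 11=11.10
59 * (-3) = -177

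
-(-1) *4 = 4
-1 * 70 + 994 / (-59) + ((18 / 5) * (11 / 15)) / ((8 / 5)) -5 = -90.20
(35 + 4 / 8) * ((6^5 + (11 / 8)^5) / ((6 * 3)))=18102516349 / 1179648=15345.69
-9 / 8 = -1.12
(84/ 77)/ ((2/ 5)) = 30/ 11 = 2.73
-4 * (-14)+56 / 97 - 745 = -66777 / 97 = -688.42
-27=-27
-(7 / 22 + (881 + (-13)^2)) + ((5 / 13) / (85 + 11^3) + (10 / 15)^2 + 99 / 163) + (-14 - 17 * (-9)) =-90131483821 / 99016632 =-910.27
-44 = -44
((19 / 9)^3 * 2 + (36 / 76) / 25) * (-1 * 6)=-13045222 / 115425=-113.02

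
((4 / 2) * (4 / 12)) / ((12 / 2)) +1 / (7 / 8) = 79 / 63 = 1.25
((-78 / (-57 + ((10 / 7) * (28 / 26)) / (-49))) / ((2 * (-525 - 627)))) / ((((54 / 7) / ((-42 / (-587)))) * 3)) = -405769 / 221098875264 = -0.00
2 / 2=1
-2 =-2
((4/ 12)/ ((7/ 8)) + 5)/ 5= 113/ 105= 1.08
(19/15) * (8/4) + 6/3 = 68/15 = 4.53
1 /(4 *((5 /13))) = 0.65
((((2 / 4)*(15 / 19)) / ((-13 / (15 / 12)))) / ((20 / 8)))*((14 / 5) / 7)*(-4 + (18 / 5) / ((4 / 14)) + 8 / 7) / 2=-1023 / 34580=-0.03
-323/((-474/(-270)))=-183.99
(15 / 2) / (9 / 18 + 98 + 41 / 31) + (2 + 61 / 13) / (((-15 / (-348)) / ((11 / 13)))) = 229148731 / 1743235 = 131.45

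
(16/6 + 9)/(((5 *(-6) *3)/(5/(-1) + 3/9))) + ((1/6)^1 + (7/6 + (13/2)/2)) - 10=-1559/324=-4.81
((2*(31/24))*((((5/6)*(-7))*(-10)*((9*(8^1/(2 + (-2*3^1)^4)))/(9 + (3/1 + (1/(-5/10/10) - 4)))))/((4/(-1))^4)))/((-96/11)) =5425/17399808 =0.00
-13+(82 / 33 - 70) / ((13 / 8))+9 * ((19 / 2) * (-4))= -170119 / 429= -396.55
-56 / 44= -14 / 11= -1.27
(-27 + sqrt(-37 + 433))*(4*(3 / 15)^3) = -108 / 125 + 24*sqrt(11) / 125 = -0.23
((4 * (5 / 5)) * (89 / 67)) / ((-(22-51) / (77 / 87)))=27412 / 169041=0.16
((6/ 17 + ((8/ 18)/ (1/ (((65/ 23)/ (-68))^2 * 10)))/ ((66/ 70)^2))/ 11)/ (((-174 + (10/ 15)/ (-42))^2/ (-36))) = -955702425762/ 24456280028078459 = -0.00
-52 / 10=-26 / 5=-5.20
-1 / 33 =-0.03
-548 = -548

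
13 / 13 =1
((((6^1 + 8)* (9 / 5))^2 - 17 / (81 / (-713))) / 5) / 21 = 1588981 / 212625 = 7.47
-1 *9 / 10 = -9 / 10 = -0.90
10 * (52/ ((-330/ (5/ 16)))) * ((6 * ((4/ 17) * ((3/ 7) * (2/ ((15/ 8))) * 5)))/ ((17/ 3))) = -6240/ 22253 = -0.28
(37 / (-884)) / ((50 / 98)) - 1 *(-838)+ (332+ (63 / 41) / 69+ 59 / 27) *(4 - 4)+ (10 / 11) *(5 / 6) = 611646071 / 729300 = 838.68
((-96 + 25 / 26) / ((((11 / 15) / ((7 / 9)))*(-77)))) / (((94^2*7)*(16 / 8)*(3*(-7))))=-1765 / 3502555056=-0.00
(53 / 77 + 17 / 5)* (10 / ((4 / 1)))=787 / 77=10.22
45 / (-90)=-1 / 2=-0.50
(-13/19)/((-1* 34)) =13/646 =0.02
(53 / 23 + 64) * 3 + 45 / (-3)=4230 / 23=183.91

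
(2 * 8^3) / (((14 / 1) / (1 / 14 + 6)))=21760 / 49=444.08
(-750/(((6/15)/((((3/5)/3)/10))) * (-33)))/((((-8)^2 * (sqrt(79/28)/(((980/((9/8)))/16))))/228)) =116375 * sqrt(553)/20856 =131.22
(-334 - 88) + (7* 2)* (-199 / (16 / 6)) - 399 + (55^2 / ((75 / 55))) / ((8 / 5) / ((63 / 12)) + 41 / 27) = -649.08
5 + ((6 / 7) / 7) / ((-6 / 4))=241 / 49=4.92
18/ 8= 9/ 4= 2.25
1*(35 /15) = 7 /3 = 2.33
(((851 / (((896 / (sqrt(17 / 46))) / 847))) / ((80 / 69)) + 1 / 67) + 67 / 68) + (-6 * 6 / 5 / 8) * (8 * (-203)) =308913 * sqrt(782) / 20480 + 33318033 / 22780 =1884.40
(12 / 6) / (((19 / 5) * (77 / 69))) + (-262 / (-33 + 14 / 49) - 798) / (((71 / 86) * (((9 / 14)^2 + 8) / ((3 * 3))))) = -565250083206 / 552459523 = -1023.15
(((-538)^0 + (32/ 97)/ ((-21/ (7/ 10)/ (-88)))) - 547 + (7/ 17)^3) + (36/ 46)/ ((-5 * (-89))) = -7974304354693/ 14632805505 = -544.96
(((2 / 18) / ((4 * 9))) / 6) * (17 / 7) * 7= 17 / 1944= 0.01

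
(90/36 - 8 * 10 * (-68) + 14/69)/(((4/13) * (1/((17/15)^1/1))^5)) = 13863780498113/419175000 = 33073.97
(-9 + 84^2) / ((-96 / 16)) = -2349 / 2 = -1174.50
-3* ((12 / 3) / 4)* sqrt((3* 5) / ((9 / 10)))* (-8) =40* sqrt(6) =97.98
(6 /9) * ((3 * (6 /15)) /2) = 2 /5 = 0.40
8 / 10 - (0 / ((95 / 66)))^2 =4 / 5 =0.80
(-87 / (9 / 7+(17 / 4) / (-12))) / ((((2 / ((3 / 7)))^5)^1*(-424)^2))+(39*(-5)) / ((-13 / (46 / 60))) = 3107391961601 / 270208002176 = 11.50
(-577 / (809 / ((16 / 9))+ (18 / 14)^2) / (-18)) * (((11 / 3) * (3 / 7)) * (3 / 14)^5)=19041 / 382095140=0.00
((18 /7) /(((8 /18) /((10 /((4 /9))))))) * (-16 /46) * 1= -7290 /161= -45.28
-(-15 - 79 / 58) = 949 / 58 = 16.36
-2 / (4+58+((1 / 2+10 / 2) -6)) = -4 / 123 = -0.03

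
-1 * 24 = -24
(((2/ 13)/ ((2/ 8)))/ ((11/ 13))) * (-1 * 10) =-80/ 11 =-7.27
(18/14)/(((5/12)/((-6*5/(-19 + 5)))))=324/49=6.61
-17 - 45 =-62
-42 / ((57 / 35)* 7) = -70 / 19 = -3.68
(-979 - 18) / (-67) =997 / 67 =14.88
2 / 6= 1 / 3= 0.33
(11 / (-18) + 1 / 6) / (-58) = 2 / 261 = 0.01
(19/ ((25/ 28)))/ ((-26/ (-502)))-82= 328.87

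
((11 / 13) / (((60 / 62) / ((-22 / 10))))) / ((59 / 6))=-3751 / 19175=-0.20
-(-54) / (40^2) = 27 / 800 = 0.03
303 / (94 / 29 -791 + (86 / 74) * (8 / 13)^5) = -120714408867 / 313800115949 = -0.38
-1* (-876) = 876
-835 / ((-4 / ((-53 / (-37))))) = 44255 / 148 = 299.02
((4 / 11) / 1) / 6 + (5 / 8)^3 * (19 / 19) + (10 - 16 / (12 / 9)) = -1.70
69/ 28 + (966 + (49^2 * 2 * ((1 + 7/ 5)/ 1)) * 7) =11429889/ 140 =81642.06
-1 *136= -136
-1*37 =-37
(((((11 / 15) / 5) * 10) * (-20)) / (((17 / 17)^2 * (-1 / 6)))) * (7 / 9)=1232 / 9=136.89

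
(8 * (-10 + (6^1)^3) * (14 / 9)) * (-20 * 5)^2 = 230720000 / 9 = 25635555.56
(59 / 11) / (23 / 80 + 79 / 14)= 33040 / 36531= 0.90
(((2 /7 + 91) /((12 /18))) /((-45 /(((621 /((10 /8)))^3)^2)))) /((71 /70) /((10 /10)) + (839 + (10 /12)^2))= -900661622225856718086144 /16551453125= -54415863998397.83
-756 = -756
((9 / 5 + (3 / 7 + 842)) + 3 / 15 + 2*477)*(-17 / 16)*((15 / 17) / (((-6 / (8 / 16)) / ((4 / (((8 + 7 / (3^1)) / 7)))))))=380.72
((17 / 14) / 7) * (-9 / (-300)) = 51 / 9800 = 0.01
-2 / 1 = -2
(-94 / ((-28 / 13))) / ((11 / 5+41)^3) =76375 / 141087744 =0.00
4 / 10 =2 / 5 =0.40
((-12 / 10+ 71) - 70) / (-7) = 1 / 35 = 0.03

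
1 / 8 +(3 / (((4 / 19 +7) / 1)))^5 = 53075260913 / 386093795656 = 0.14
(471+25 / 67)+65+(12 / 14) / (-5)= 1257393 / 2345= 536.20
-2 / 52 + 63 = 1637 / 26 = 62.96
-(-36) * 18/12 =54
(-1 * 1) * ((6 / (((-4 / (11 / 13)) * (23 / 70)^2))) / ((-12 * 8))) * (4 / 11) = -1225 / 27508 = -0.04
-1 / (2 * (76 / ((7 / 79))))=-7 / 12008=-0.00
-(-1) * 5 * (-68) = -340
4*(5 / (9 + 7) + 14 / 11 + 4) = 983 / 44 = 22.34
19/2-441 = -863/2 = -431.50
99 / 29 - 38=-1003 / 29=-34.59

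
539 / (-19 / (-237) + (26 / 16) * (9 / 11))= 11241384 / 29401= 382.35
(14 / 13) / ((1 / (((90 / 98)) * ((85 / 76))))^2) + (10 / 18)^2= 1507020425 / 1043084952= 1.44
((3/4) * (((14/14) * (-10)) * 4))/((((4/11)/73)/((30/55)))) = -3285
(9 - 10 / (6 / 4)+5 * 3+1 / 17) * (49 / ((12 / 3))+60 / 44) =236.77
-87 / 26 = -3.35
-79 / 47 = -1.68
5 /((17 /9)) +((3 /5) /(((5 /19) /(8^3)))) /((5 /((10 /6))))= 166501 /425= 391.77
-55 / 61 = -0.90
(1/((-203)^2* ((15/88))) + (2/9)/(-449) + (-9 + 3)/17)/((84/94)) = -117517800968/297248140665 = -0.40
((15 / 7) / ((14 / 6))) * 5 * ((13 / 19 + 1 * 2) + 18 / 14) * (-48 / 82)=-2851200 / 267197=-10.67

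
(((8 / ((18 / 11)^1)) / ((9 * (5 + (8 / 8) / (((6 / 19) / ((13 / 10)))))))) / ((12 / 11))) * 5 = 12100 / 44307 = 0.27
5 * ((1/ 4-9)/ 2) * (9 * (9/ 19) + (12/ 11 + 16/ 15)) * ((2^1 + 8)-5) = -3522575/ 5016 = -702.27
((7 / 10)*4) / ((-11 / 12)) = -168 / 55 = -3.05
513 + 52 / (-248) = 31793 / 62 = 512.79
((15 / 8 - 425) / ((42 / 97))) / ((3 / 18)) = -5863.30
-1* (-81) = 81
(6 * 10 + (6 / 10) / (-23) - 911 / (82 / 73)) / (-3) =7082291 / 28290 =250.35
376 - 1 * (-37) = 413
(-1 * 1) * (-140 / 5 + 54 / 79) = 2158 / 79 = 27.32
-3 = -3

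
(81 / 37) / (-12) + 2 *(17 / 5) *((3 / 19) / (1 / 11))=163491 / 14060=11.63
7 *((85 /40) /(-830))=-119 /6640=-0.02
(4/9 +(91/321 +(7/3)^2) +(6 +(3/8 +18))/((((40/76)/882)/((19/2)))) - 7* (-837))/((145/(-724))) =-1098576338473/558540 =-1966871.38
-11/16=-0.69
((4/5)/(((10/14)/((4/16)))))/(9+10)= 7/475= 0.01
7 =7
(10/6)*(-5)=-25/3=-8.33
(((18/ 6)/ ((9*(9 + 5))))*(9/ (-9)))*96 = -2.29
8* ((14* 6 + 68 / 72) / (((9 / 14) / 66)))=1883728 / 27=69767.70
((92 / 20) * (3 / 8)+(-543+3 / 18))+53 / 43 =-2785759 / 5160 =-539.88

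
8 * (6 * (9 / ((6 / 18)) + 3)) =1440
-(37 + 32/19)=-735/19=-38.68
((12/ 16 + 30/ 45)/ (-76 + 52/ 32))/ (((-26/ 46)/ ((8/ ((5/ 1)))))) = 368/ 6825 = 0.05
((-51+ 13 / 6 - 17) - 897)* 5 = -28885 / 6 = -4814.17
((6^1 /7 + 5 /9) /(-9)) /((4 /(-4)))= 89 /567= 0.16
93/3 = 31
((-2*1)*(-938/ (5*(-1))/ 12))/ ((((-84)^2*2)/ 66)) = -737/ 5040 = -0.15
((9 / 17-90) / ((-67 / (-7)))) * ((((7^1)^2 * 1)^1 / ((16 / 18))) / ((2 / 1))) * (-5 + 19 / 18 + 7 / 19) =638042769 / 692512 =921.35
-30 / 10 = -3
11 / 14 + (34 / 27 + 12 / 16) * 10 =3946 / 189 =20.88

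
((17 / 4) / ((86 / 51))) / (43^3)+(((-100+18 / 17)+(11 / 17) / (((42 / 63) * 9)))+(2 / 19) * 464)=-77934938177 / 1558973256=-49.99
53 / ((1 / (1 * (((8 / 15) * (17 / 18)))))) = 3604 / 135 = 26.70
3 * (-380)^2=433200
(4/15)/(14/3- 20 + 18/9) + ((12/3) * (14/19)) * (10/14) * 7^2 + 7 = 110.14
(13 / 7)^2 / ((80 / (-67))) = -11323 / 3920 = -2.89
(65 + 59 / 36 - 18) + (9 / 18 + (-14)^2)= 8825 / 36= 245.14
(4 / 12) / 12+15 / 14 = 277 / 252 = 1.10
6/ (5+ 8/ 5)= 10/ 11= 0.91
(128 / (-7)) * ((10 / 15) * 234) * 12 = -239616 / 7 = -34230.86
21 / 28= 0.75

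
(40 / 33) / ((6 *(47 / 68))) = 0.29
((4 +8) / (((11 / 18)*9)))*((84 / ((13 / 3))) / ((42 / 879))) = 885.15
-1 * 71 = -71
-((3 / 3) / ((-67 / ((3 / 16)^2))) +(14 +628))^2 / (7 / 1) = -121254783980625 / 2059337728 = -58880.48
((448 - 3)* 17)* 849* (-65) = -417474525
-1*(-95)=95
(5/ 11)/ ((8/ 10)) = 25/ 44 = 0.57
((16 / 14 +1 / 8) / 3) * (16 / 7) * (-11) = -1562 / 147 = -10.63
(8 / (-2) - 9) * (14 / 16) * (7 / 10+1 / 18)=-1547 / 180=-8.59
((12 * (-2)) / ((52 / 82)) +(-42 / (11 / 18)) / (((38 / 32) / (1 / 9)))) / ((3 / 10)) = -401000 / 2717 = -147.59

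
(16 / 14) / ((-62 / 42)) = -24 / 31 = -0.77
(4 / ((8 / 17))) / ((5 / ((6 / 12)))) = 17 / 20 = 0.85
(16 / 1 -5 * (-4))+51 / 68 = 147 / 4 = 36.75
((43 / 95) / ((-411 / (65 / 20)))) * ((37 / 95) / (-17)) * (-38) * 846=-2916303 / 1106275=-2.64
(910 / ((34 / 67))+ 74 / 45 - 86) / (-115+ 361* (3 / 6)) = 2614586 / 100215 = 26.09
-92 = -92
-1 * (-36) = 36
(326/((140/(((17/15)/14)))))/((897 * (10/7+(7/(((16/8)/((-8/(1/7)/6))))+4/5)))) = -163/23609040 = -0.00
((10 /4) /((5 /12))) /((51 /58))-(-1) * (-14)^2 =202.82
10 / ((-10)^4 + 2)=5 / 5001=0.00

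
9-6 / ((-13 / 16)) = 213 / 13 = 16.38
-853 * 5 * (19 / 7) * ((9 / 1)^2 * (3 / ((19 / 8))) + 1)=-8372195 / 7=-1196027.86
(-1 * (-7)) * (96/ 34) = 336/ 17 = 19.76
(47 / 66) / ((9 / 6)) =47 / 99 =0.47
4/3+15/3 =19/3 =6.33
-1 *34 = -34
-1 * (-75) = 75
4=4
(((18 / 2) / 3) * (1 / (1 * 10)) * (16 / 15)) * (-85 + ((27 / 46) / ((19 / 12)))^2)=-129648968 / 4774225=-27.16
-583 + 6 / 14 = -4078 / 7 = -582.57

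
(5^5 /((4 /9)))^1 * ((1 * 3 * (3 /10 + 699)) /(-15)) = -7867125 /8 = -983390.62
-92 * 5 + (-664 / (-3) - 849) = -3263 / 3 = -1087.67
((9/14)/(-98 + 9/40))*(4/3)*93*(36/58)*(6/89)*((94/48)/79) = -4720680/5582142923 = -0.00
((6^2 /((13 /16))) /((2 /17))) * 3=14688 /13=1129.85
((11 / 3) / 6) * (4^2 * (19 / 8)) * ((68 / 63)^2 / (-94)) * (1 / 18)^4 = -60401 / 22030355214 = -0.00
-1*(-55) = 55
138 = 138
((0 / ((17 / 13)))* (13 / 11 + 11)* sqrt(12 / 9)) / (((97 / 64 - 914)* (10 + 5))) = 0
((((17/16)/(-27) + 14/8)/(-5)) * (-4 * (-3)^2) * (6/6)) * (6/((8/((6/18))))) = 739/240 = 3.08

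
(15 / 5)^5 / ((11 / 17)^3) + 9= 1205838 / 1331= 905.96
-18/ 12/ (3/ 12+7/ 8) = -4/ 3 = -1.33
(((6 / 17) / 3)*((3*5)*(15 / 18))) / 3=25 / 51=0.49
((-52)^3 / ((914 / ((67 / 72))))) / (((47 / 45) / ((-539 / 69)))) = 1586805220 / 1482051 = 1070.68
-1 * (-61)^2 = -3721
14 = 14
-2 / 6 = -1 / 3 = -0.33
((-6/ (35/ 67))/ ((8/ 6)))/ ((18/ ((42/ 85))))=-0.24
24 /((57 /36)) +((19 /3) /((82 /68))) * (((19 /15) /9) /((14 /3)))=11275163 /736155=15.32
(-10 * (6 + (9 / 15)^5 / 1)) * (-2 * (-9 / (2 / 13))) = -4444362 / 625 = -7110.98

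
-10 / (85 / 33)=-66 / 17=-3.88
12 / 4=3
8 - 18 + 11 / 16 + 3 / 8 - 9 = -287 / 16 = -17.94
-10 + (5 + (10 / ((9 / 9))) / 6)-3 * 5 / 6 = -35 / 6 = -5.83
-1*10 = -10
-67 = -67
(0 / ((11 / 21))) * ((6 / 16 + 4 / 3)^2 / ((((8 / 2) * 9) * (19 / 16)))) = 0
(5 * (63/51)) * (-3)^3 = -2835/17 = -166.76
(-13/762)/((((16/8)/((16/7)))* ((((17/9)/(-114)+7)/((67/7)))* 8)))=-148941/44587795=-0.00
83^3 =571787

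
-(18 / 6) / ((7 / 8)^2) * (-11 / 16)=132 / 49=2.69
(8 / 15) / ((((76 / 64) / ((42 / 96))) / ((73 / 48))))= 511 / 1710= 0.30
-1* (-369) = 369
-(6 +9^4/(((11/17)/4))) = -40564.91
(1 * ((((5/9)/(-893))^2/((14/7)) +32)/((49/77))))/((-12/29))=-1318738229479/10851685992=-121.52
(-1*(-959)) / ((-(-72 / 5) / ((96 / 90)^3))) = 491008 / 6075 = 80.82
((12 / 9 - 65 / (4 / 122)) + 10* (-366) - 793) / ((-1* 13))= 38605 / 78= 494.94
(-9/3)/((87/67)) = -67/29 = -2.31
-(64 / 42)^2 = -1024 / 441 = -2.32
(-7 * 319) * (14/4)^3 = -765919/8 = -95739.88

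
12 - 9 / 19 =219 / 19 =11.53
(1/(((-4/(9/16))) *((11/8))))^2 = 81/7744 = 0.01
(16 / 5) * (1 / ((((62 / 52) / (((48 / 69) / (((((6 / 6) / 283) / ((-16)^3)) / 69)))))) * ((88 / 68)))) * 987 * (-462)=8155795361366016 / 155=52618034589458.17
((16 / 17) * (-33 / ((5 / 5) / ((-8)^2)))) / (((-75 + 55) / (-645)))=-1089792 / 17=-64105.41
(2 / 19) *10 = 20 / 19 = 1.05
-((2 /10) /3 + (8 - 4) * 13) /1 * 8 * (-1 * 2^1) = 12496 /15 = 833.07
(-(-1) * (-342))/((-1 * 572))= 171/286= 0.60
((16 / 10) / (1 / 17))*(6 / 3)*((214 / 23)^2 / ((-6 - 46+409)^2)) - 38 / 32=-365037959 / 317273040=-1.15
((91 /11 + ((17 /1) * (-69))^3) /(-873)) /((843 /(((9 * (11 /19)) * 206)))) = 3657244029976 /1553649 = 2353970.58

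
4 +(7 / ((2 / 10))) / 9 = 71 / 9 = 7.89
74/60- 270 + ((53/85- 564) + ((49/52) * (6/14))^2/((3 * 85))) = -114755779/137904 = -832.14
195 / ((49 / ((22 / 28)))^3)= 259545 / 322828856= 0.00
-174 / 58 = -3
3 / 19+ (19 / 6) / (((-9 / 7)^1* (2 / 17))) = -42635 / 2052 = -20.78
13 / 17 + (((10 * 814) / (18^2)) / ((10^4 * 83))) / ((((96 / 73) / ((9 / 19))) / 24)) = 1476577087 / 1930248000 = 0.76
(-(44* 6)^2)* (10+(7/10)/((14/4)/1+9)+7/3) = -863486.98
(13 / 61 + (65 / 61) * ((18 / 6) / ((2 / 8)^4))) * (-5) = -249665 / 61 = -4092.87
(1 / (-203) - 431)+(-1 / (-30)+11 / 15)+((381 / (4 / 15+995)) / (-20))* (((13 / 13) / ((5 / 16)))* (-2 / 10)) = -195575602699 / 454588050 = -430.23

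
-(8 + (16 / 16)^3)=-9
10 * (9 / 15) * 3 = 18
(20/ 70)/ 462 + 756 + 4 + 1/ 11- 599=260485/ 1617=161.09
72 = 72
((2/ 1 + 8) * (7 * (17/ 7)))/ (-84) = -85/ 42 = -2.02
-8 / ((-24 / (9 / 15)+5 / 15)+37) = 3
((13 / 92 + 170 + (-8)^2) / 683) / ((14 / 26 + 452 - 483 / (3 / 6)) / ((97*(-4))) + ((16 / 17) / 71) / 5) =163929918035 / 634083244261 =0.26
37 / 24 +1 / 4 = 43 / 24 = 1.79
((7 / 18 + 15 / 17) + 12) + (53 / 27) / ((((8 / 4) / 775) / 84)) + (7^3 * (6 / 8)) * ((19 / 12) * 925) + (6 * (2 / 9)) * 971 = 441966.44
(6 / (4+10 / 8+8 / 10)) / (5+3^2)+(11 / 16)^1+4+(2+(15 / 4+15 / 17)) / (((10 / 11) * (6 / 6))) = 13885159 / 1151920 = 12.05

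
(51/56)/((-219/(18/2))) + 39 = 159279/4088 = 38.96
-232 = -232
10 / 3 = 3.33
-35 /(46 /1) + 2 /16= -117 /184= -0.64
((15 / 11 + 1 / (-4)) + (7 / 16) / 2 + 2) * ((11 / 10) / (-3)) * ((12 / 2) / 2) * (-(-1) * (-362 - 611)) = 1141329 / 320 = 3566.65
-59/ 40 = -1.48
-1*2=-2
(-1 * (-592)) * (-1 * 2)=-1184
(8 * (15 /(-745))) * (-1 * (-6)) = -144 /149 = -0.97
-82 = -82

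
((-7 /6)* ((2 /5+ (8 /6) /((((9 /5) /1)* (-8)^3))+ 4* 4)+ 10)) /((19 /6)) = -3193169 /328320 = -9.73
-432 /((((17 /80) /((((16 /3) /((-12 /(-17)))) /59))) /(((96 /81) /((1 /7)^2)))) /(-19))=152535040 /531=287259.96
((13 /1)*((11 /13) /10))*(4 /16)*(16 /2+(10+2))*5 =55 /2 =27.50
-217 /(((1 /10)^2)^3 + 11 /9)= -63000000 /354839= -177.55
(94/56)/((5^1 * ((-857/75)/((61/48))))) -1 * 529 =-203116479/383936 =-529.04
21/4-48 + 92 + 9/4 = 103/2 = 51.50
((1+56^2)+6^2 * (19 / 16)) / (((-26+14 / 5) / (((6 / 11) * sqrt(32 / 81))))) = -46.99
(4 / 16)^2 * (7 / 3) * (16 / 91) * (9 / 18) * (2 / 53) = 1 / 2067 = 0.00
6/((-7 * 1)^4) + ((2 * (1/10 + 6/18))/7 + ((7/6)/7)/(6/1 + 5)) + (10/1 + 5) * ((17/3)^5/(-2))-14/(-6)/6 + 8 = -43814.22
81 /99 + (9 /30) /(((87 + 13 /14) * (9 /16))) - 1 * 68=-13644403 /203115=-67.18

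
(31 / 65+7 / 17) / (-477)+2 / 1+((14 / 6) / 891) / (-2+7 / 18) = 2.00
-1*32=-32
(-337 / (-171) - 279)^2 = 2244106384 / 29241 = 76745.20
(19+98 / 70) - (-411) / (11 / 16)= 34002 / 55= 618.22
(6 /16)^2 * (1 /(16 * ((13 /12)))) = 0.01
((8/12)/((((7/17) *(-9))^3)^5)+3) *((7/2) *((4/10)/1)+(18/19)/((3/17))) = 5656681466769942818603030195711/278582031981776460326719576995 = 20.31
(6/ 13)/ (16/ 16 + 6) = 0.07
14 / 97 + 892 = 86538 / 97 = 892.14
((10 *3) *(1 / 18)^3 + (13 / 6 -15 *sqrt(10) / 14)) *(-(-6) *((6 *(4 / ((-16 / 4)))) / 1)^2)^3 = 21886848 -75582720 *sqrt(10) / 7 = -12257944.42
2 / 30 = 1 / 15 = 0.07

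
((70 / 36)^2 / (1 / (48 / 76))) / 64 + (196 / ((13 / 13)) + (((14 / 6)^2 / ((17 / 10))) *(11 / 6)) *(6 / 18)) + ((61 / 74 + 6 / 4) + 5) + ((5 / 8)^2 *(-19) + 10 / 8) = 6168972353 / 30976992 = 199.15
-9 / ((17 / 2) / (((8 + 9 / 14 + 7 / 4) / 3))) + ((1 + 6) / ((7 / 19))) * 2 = 8171 / 238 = 34.33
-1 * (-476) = 476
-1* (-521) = 521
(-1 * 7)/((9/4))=-28/9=-3.11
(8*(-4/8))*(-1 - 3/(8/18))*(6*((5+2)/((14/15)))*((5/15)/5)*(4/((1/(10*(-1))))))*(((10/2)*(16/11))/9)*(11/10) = -9920/3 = -3306.67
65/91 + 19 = 138/7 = 19.71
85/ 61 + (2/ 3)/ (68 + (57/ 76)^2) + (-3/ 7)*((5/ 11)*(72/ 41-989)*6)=732211126289/ 633770907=1155.32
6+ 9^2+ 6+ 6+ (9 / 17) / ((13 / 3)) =21906 / 221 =99.12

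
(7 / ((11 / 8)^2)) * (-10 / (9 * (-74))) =2240 / 40293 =0.06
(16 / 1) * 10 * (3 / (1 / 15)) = 7200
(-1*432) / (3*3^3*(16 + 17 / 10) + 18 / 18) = -4320 / 14347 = -0.30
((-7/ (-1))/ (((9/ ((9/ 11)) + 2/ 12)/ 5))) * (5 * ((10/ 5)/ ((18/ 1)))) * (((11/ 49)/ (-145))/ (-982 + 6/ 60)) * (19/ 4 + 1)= 0.00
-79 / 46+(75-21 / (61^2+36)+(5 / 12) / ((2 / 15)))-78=-1104665 / 691288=-1.60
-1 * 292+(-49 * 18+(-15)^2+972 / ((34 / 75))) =20317 / 17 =1195.12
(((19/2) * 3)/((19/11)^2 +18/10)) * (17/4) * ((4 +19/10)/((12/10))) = 11529485/92608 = 124.50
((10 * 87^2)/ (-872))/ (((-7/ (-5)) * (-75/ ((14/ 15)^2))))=5887/ 8175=0.72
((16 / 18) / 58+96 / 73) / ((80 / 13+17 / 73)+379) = 82381 / 23864013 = 0.00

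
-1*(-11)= 11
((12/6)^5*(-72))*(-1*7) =16128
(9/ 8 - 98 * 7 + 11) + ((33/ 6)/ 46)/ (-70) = -2169883/ 3220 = -673.88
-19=-19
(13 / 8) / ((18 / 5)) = 65 / 144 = 0.45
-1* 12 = -12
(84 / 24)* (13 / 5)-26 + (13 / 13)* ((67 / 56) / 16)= -75377 / 4480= -16.83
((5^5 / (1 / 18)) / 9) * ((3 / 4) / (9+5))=9375 / 28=334.82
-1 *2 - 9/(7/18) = -176/7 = -25.14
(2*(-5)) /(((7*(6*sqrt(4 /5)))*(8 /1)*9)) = -5*sqrt(5) /3024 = -0.00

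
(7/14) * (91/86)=91/172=0.53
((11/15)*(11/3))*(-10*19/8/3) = -2299/108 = -21.29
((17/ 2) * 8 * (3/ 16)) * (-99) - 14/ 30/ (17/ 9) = -429249/ 340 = -1262.50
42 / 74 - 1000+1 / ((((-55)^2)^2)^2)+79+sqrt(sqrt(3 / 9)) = -2851642988803124963 / 3098155701953125+3^(3 / 4) / 3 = -919.67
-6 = -6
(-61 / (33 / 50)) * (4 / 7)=-52.81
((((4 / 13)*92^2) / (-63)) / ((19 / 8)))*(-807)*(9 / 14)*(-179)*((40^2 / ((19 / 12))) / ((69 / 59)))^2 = -5272668922183680000 / 4369183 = -1206786010607.40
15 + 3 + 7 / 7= 19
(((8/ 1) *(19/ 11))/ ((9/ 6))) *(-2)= -608/ 33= -18.42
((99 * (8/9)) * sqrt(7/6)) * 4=176 * sqrt(42)/3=380.20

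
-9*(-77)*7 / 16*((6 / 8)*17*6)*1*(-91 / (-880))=6140043 / 2560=2398.45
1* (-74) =-74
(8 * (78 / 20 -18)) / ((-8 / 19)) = 267.90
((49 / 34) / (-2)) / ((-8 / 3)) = 0.27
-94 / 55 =-1.71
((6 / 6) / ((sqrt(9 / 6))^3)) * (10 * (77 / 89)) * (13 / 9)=20020 * sqrt(6) / 7209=6.80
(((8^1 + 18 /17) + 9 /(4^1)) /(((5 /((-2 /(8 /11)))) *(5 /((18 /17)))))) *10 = -76131 /5780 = -13.17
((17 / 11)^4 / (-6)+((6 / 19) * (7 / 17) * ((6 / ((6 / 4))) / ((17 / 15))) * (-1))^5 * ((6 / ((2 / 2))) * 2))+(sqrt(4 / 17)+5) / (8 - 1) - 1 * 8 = -26032337216412546780345643 / 3069567935320828283625822+2 * sqrt(17) / 119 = -8.41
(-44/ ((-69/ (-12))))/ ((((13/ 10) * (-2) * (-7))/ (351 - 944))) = 521840/ 2093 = 249.33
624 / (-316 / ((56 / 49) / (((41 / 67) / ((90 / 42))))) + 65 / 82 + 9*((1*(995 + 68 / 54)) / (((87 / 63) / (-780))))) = -745645680 / 6051811597177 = -0.00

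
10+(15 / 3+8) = 23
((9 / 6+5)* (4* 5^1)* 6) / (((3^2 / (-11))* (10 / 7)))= -2002 / 3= -667.33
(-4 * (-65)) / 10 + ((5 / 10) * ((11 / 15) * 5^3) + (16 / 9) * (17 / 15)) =19939 / 270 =73.85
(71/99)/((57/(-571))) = -40541/5643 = -7.18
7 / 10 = 0.70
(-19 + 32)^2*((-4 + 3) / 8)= -169 / 8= -21.12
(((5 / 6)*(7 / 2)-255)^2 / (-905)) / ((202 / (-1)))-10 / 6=-6944755 / 5264928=-1.32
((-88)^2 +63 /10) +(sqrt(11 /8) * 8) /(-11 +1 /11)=77503 /10 - 11 * sqrt(22) /60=7749.44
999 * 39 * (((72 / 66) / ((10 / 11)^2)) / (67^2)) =1285713 / 112225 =11.46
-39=-39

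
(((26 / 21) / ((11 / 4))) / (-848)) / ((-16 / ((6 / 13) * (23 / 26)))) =23 / 1697696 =0.00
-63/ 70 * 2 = -9/ 5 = -1.80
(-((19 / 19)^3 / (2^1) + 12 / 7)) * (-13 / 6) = 403 / 84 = 4.80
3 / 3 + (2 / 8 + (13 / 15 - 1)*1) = 67 / 60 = 1.12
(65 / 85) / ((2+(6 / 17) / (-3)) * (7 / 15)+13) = 195 / 3539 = 0.06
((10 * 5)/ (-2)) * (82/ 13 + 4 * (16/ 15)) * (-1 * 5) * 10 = 515500/ 39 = 13217.95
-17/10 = -1.70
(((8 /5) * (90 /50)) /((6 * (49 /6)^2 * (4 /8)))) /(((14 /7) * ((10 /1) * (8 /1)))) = 27 /300125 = 0.00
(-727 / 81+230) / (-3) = -73.67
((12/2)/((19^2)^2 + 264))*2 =0.00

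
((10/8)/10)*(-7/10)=-7/80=-0.09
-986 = -986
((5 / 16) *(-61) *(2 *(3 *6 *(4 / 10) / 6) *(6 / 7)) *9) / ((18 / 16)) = -2196 / 7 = -313.71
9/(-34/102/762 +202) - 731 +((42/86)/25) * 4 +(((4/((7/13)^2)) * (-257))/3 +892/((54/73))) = -464235206956253/656742260475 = -706.88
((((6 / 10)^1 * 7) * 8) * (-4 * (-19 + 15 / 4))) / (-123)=-16.66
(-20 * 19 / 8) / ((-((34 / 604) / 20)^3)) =2130382869.94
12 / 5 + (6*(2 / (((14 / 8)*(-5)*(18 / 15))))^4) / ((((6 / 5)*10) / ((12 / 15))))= 2334284 / 972405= 2.40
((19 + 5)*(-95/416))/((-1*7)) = 285/364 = 0.78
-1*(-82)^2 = -6724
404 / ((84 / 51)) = 1717 / 7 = 245.29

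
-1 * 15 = -15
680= 680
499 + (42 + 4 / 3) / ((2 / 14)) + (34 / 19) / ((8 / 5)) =183187 / 228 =803.45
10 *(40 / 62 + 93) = 29030 / 31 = 936.45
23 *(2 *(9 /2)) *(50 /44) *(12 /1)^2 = 372600 /11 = 33872.73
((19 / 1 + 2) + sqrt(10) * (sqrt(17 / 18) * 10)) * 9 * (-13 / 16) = -378.29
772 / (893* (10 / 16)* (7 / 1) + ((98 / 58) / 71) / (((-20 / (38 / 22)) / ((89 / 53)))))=0.20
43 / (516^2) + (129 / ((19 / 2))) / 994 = 808211 / 58471056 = 0.01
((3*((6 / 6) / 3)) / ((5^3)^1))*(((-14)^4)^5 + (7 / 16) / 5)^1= 6693460434022784124846087 / 10000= 669346043402278412484.61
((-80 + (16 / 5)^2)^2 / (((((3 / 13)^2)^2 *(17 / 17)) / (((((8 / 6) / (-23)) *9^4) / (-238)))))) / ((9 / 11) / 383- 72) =-2195882410495488 / 57653194375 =-38087.78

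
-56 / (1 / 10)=-560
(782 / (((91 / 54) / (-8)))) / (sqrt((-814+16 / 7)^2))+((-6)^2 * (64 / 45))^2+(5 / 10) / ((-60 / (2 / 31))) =299611006157 / 114492300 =2616.87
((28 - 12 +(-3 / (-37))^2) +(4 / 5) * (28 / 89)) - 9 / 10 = 18712657 / 1218410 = 15.36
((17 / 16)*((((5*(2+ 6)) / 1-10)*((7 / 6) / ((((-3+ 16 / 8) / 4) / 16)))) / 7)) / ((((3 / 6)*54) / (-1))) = 340 / 27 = 12.59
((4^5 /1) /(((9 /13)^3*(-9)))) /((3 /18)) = -4499456 /2187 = -2057.36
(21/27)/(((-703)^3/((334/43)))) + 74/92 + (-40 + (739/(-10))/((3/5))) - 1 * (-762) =1854358469192851/3092464879227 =599.64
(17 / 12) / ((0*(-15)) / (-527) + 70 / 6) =17 / 140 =0.12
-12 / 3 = -4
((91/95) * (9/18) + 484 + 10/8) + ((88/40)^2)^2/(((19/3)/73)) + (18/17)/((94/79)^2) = 1349398126223/1783767500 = 756.49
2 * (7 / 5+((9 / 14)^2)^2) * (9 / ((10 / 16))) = 2715453 / 60025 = 45.24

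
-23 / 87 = -0.26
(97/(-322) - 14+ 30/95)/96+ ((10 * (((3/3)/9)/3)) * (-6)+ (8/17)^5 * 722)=35761951261951/2501765316288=14.29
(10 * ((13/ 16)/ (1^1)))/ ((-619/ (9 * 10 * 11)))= -32175/ 2476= -12.99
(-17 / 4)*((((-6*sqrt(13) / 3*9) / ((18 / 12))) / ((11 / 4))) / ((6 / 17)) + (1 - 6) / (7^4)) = 85 / 9604 + 578*sqrt(13) / 11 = 189.46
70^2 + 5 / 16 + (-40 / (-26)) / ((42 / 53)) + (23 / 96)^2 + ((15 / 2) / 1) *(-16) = 4010714059 / 838656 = 4782.31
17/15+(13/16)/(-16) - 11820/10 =-4534723/3840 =-1180.92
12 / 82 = 6 / 41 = 0.15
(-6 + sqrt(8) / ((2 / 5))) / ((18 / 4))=-4 / 3 + 10*sqrt(2) / 9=0.24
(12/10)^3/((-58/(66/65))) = -7128/235625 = -0.03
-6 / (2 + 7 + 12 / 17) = -34 / 55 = -0.62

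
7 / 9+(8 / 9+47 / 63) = 152 / 63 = 2.41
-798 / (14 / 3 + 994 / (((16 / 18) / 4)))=-18 / 101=-0.18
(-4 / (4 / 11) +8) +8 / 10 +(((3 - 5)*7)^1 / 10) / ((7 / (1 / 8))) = -89 / 40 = -2.22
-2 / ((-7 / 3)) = 6 / 7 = 0.86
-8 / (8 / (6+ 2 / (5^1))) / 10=-0.64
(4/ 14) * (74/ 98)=74/ 343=0.22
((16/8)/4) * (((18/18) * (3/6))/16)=1/64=0.02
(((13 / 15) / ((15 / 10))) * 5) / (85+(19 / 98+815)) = 2548 / 793971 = 0.00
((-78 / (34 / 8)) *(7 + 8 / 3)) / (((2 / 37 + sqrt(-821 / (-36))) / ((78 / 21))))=208900224 / 133732795 - 644109024 *sqrt(821) / 133732795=-136.44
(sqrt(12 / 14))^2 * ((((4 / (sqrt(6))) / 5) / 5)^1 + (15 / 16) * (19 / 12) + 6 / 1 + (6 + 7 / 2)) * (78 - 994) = -746769 / 56 - 3664 * sqrt(6) / 175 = -13386.45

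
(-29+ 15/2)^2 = 1849/4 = 462.25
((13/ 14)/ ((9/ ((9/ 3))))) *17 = 221/ 42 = 5.26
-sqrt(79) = -8.89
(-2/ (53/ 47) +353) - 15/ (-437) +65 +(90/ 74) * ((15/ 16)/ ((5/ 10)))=2869374115/ 6855656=418.54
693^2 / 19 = 25276.26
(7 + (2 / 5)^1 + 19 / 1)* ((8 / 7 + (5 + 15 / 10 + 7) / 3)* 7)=5214 / 5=1042.80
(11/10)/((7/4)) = 22/35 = 0.63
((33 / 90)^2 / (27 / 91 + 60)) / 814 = 1001 / 365434200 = 0.00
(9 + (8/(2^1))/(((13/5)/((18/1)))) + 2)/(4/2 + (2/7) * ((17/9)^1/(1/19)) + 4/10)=158445/51818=3.06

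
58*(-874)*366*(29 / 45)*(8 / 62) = -717393184 / 465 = -1542781.04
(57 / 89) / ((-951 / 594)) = -11286 / 28213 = -0.40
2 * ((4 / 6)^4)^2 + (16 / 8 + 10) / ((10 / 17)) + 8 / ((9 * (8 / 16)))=730102 / 32805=22.26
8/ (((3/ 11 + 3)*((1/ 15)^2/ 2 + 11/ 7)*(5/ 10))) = 15400/ 4957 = 3.11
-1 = -1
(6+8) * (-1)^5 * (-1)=14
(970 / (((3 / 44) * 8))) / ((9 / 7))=37345 / 27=1383.15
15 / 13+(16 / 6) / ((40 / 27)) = 192 / 65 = 2.95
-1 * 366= -366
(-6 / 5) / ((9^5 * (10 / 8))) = -8 / 492075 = -0.00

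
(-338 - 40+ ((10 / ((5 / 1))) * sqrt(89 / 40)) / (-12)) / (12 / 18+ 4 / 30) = -472.81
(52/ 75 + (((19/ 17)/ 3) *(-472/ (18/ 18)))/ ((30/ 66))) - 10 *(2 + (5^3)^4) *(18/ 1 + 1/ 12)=-112579347610087/ 2550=-44148763768.66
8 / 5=1.60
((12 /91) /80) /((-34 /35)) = -3 /1768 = -0.00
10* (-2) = -20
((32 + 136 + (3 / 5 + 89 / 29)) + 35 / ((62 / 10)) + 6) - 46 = 137.31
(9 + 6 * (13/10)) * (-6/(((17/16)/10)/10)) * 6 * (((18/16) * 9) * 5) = -2881694.12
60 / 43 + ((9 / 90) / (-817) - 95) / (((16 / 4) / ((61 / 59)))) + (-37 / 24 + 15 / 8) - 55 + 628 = 3182401967 / 5784360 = 550.17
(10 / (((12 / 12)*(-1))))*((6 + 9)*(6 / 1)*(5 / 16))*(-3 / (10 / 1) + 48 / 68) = -15525 / 136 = -114.15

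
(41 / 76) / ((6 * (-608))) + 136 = 37705687 / 277248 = 136.00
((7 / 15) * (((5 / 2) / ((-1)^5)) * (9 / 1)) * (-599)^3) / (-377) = -4513357779 / 754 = -5985885.65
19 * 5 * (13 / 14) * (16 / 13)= 760 / 7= 108.57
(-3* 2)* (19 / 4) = -57 / 2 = -28.50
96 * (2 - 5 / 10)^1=144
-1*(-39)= 39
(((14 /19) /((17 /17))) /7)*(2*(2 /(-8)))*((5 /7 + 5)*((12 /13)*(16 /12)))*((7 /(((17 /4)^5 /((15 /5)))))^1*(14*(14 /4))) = -96337920 /350704679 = -0.27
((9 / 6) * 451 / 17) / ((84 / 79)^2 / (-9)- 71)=-2814691 / 5030810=-0.56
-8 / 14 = -4 / 7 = -0.57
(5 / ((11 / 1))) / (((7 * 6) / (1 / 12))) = 5 / 5544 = 0.00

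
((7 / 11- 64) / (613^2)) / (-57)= 0.00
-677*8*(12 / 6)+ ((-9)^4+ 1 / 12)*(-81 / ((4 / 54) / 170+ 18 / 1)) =-6668613353 / 165244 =-40356.16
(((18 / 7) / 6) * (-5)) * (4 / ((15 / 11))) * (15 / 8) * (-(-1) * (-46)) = 3795 / 7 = 542.14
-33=-33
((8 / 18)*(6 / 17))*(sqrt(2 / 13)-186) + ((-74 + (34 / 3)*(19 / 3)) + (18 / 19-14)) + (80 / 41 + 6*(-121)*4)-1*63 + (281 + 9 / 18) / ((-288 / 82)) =-11783873417 / 3813984 + 8*sqrt(26) / 663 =-3089.59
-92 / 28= -23 / 7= -3.29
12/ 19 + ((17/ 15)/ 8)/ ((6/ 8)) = 1403/ 1710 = 0.82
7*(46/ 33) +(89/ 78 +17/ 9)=32915/ 2574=12.79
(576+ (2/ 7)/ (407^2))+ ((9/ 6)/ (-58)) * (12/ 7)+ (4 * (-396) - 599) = -7719953316/ 4803821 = -1607.04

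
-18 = -18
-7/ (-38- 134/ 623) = 4361/ 23808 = 0.18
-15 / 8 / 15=-1 / 8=-0.12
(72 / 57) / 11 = 24 / 209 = 0.11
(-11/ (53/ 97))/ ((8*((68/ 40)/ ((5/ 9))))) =-26675/ 32436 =-0.82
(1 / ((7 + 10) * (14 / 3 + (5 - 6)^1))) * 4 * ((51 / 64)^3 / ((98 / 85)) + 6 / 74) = 134797563 / 4039770112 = 0.03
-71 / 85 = -0.84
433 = 433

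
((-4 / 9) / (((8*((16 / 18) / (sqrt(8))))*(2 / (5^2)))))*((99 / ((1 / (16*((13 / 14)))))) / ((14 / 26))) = -6036.02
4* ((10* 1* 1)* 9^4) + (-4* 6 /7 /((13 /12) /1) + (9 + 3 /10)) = 238825983 /910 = 262446.14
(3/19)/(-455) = -3/8645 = -0.00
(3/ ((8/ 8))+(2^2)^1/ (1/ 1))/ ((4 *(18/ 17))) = 119/ 72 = 1.65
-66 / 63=-22 / 21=-1.05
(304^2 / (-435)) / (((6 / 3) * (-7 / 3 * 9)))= 46208 / 9135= 5.06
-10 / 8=-5 / 4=-1.25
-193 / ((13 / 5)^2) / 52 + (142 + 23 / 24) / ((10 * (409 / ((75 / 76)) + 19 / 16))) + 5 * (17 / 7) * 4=1474491254485 / 30682273804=48.06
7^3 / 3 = 343 / 3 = 114.33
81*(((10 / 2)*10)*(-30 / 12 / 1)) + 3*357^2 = 372222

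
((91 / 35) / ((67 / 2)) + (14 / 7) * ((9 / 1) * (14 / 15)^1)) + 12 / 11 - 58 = -147516 / 3685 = -40.03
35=35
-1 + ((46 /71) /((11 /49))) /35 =-3583 /3905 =-0.92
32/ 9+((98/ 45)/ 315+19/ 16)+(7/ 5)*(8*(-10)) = -3474901/ 32400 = -107.25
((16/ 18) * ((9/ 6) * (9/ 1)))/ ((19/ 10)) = 120/ 19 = 6.32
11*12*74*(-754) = -7365072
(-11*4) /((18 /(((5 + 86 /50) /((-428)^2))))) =-77 /858675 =-0.00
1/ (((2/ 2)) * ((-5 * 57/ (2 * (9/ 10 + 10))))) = -109/ 1425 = -0.08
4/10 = 0.40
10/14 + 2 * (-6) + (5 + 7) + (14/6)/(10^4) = 150049/210000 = 0.71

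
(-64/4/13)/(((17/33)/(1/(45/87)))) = -5104/1105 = -4.62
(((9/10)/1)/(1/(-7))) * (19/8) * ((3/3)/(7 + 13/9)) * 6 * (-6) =5103/80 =63.79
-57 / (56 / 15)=-855 / 56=-15.27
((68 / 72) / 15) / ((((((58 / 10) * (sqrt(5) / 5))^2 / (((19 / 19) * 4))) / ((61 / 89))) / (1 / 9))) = 51850 / 18188307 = 0.00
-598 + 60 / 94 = -28076 / 47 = -597.36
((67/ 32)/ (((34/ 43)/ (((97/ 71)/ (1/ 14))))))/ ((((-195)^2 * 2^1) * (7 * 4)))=279457/ 11749420800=0.00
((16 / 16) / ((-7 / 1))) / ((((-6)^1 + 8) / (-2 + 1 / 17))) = 33 / 238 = 0.14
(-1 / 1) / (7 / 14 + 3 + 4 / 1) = -2 / 15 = -0.13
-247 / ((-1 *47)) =247 / 47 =5.26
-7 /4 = -1.75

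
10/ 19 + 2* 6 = 238/ 19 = 12.53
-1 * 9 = -9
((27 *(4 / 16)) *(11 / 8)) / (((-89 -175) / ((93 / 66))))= -279 / 5632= -0.05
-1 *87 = -87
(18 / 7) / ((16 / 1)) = 9 / 56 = 0.16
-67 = -67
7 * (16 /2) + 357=413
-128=-128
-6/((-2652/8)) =4/221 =0.02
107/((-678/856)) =-45796/339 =-135.09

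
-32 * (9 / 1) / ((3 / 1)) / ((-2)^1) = 48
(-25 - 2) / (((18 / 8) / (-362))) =4344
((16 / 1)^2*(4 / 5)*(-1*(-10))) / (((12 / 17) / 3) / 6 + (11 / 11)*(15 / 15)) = 104448 / 53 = 1970.72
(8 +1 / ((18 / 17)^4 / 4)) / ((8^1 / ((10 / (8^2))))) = 1467365 / 6718464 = 0.22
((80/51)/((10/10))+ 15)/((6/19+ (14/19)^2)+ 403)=305045/7435443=0.04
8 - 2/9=70/9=7.78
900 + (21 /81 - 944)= -1181 /27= -43.74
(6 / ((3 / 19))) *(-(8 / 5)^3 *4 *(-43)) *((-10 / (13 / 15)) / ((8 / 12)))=-30117888 / 65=-463352.12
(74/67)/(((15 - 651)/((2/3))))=-37/31959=-0.00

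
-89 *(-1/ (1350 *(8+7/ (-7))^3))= 89/ 463050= 0.00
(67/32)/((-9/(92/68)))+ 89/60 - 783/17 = -1098913/24480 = -44.89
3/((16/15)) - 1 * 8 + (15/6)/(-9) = -787/144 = -5.47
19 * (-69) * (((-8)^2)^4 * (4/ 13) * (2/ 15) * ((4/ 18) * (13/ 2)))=-58653147136/ 45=-1303403269.69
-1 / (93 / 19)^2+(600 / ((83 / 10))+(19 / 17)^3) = 259731863534 / 3526880571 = 73.64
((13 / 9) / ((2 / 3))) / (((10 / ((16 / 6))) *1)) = 26 / 45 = 0.58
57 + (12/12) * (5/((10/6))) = 60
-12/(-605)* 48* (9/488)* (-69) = -44712/36905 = -1.21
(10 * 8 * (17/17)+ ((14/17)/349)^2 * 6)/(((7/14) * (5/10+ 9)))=11264161184/668809291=16.84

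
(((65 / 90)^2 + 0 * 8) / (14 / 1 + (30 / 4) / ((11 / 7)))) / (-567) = -1859 / 37935702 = -0.00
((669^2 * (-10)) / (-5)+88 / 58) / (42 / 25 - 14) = -324482275 / 4466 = -72656.13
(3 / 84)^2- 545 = -427279 / 784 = -545.00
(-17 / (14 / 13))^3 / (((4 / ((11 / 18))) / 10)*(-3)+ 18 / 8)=-593662355 / 43218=-13736.46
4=4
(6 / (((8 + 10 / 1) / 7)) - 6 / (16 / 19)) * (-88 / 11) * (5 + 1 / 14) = 8165 / 42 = 194.40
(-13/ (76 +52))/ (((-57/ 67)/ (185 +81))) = 6097/ 192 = 31.76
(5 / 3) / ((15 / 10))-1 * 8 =-62 / 9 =-6.89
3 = 3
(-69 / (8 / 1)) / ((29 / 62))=-2139 / 116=-18.44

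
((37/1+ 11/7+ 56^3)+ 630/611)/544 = 187819753/581672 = 322.90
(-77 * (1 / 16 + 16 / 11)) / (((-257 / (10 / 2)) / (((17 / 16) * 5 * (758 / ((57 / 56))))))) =702448075 / 78128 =8990.99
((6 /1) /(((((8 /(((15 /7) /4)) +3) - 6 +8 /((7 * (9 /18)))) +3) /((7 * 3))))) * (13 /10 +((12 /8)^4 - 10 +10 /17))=-5486481 /245888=-22.31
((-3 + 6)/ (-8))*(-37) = 111/ 8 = 13.88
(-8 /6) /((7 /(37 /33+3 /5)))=-1136 /3465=-0.33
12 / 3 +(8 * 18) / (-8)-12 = -26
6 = 6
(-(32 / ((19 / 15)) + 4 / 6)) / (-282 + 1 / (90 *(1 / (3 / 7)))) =103460 / 1125161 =0.09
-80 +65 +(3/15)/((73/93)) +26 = 4108/365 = 11.25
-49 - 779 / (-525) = -24946 / 525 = -47.52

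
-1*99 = -99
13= 13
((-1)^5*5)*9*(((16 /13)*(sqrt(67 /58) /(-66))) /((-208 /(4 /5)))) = -3*sqrt(3886) /53911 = -0.00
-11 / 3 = -3.67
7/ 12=0.58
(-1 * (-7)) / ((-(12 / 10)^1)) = -35 / 6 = -5.83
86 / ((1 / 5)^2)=2150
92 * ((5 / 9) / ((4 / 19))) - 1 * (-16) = 2329 / 9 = 258.78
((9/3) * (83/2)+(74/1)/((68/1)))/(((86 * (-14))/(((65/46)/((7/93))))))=-1843725/941528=-1.96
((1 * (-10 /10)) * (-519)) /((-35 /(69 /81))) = -3979 /315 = -12.63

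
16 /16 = 1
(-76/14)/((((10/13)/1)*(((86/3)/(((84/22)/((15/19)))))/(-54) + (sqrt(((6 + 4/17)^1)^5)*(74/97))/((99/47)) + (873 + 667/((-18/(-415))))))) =-0.00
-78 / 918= -13 / 153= -0.08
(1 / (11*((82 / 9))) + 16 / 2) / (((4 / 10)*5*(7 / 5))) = 36125 / 12628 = 2.86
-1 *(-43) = 43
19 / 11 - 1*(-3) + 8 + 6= 206 / 11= 18.73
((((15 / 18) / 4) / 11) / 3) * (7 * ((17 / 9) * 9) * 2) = 595 / 396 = 1.50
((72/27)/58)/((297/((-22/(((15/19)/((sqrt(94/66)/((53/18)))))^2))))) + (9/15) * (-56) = -33.60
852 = 852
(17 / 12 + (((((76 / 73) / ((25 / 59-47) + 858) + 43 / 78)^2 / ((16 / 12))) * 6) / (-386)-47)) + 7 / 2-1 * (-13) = -15449884340193227935 / 531163105497835824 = -29.09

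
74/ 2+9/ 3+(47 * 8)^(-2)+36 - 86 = -1413759/ 141376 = -10.00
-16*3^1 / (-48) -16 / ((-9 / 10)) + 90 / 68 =6151 / 306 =20.10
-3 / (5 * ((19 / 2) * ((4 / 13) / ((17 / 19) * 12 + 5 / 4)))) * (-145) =1030341 / 2888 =356.77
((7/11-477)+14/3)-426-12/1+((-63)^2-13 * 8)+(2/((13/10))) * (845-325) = 3755.30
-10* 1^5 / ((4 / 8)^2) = -40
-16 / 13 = -1.23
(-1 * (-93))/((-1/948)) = -88164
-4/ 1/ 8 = -1/ 2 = -0.50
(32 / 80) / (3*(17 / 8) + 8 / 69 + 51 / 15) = 1104 / 27299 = 0.04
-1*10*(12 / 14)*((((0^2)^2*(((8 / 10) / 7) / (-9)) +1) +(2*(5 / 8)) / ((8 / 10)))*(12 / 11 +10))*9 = -337635 / 154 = -2192.44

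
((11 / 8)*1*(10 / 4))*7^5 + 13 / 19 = 17563523 / 304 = 57774.75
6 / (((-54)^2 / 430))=215 / 243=0.88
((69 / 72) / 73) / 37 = 23 / 64824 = 0.00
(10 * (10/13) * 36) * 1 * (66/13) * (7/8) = 207900/169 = 1230.18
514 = 514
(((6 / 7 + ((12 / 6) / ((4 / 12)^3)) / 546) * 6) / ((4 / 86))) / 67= 11223 / 6097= 1.84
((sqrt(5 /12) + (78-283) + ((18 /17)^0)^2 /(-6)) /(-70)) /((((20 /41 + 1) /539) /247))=959907949 /3660-779779*sqrt(15) /3660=261444.78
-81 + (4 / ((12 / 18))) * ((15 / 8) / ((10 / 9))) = -567 / 8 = -70.88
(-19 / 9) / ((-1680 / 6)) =19 / 2520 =0.01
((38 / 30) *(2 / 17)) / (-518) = -19 / 66045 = -0.00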